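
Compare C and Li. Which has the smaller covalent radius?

Li is in period 2, group 1; C is in period 2, group 14.
Atomic radius shrinks across a period as nuclear charge pulls the same shell inward, and grows down a group as new shells are added.
All lie in period 2, so atomic radius increases right to left.
So C has the smaller covalent radius (C < Li).

C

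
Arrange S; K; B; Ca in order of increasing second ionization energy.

Ca < S < B < K

IE_2 is the cost of taking one more electron from the +1 cation: S⁺ still has 5 valence electrons; K⁺ is the bare [Ar] core; B⁺ still has 2 valence electrons; Ca⁺ still has 1 valence electron.
Breaking into a closed-shell core is much more expensive than removing a leftover valence electron — K has the largest IE_2 here.
Valence configurations: S⁺ [Ne]3s²3p³, B⁺ [He]2s², Ca⁺ [Ar]4s¹.
The numbers (kJ/mol): S 2252, K 3052, B 2427, Ca 1145.
So the second ionization energies run Ca < S < B < K.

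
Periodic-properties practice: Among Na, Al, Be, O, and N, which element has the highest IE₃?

Be

IE_3 is the cost of taking one more electron from the +2 cation: Na²⁺ is already 1 electron into the core; Al²⁺ still has 1 valence electron; Be²⁺ is the bare [He] core; O²⁺ still has 4 valence electrons; N²⁺ still has 3 valence electrons.
Pulling an electron out of a noble-gas core costs far more than removing a remaining valence electron, so Na and Be sit at the high end of IE_3.
Valence configurations: Al²⁺ [Ne]3s¹, O²⁺ [He]2s²2p², N²⁺ [He]2s²2p¹.
Approximate IE_3 values (kJ/mol): Na 6910, Al 2745, Be 14849, O 5300, N 4578.
Putting it together, IE_3: Al < N < O < Na < Be.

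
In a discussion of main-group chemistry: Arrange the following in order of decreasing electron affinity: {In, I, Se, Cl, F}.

Cl, F, I, Se, In

F is in period 2, group 17; Cl is in period 3, group 17; Se is in period 4, group 16; In is in period 5, group 13; I is in period 5, group 17.
Atoms with high Z_eff and room in the valence shell (especially the halogens) have the most exothermic electron affinities.
These span different periods and groups, so the two trends combine.
Se > In: both effects reinforce here, so Se is clearly the higher of the two.
I > Se: period and group pull opposite ways; the across-period shift dominates (295 vs 195 kJ/mol).
F > I: they share group 17; the group trend gives F the larger value.
Cl > F: this pair runs against the simple trend — see the exception note.
Note the exception: Cl has a higher electron affinity than F, contrary to the simple trend — F's small 2p subshell makes the incoming electron feel strong e⁻–e⁻ repulsion, so Cl actually releases more energy on gaining an electron.
Tabulated electron affinity (kJ/mol): F 328, Cl 349, Se 195, In 29, I 295.
So from highest to lowest: Cl > F > I > Se > In.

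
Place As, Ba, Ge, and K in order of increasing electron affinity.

K is in period 4, group 1; Ge is in period 4, group 14; As is in period 4, group 15; Ba is in period 6, group 2.
Atoms with high Z_eff and room in the valence shell (especially the halogens) have the most exothermic electron affinities.
These span different periods and groups, so the two trends combine.
K > Ba: the two effects oppose for this pair; the down-group effect wins (48 vs 14 kJ/mol).
As > K: both are in period 4; the period trend gives As the larger value.
Ge > As: this pair runs against the simple trend — see the exception note.
Note the exception: Ge has a higher electron affinity than As, contrary to the simple trend — adding an electron to As's half-filled 4p³ is unfavourable, so Ge (4p²) has the more exothermic EA.
Tabulated electron affinity (kJ/mol): K 48, Ge 119, As 78, Ba 14.
So from lowest to highest: Ba < K < As < Ge.

Ba < K < As < Ge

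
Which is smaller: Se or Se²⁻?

Forming Se²⁻ adds 2 electrons to Se. More electron–electron repulsion in the same shell, with unchanged nuclear charge, lets the cloud expand.
An anion is larger than its parent atom: Se²⁻ > Se.

Se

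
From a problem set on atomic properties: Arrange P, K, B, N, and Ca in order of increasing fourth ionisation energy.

P < K < Ca < N < B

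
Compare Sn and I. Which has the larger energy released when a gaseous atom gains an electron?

Atoms with high Z_eff and room in the valence shell (especially the halogens) have the most exothermic electron affinities.
All lie in period 5, so electron affinity increases left to right.
So I has the larger energy released when a gaseous atom gains an electron (I > Sn).

I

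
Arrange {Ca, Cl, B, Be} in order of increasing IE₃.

Consider each +2 ion: Ca²⁺ is the bare [Ar] core; Cl²⁺ still has 5 valence electrons; B²⁺ still has 1 valence electron; Be²⁺ is the bare [He] core.
Pulling an electron out of a noble-gas core costs far more than removing a remaining valence electron, so Ca and Be sit at the high end of IE_3.
Valence configurations: Cl²⁺ [Ne]3s²3p³, B²⁺ [He]2s¹.
The numbers (kJ/mol): Ca 4912, Cl 3822, B 3660, Be 14849.
Putting it together, IE_3: B < Cl < Ca < Be.

B < Cl < Ca < Be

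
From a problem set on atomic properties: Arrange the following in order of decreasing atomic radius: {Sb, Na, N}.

Na > Sb > N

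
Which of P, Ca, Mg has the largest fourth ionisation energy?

Mg

Consider each +3 ion: P³⁺ still has 2 valence electrons; Ca³⁺ is already 1 electron into the core; Mg³⁺ is already 1 electron into the core.
Core electrons are held far more tightly than valence electrons, so Ca and Mg top the IE_4 order.
Approximate IE_4 values (kJ/mol): P 4964, Ca 6491, Mg 10543.
So the fourth ionization energies run P < Ca < Mg.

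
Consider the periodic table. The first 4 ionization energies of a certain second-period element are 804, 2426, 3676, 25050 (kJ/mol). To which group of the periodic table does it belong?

Look for the largest jump between consecutive ionization energies: IE4/IE3 ≈ 6.8, far larger than any earlier ratio.
That jump marks the point where a core electron is being removed. So the atom has 3 valence electrons.
A main-group element with 3 valence electrons is in group 13.

Group 13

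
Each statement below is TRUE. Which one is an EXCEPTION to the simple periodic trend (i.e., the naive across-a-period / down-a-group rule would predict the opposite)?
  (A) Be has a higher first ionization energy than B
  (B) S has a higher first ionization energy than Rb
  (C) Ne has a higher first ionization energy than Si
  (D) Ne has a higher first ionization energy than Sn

The general trend: first ionization energy increases across a period and decreases down a group.
(A) Be (period 2, group 2) vs B (period 2, group 13): the stated order contradicts the simple trend.
(B) S (period 3, group 16) vs Rb (period 5, group 1): the stated order agrees with the simple trend.
(C) Ne (period 2, group 18) vs Si (period 3, group 14): the stated order agrees with the simple trend.
(D) Ne (period 2, group 18) vs Sn (period 5, group 14): the stated order agrees with the simple trend.
The exception is (A): removing B's lone 2p electron is easier than breaking Be's filled 2s².

(A)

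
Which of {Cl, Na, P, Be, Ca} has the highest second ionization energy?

IE_2 is the cost of taking one more electron from the +1 cation: Cl⁺ still has 6 valence electrons; Na⁺ is the bare [Ne] core; P⁺ still has 4 valence electrons; Be⁺ still has 1 valence electron; Ca⁺ still has 1 valence electron.
Core electrons are held far more tightly than valence electrons, so Na tops the IE_2 order.
Valence configurations: Cl⁺ [Ne]3s²3p⁴, P⁺ [Ne]3s²3p², Be⁺ [He]2s¹, Ca⁺ [Ar]4s¹.
The numbers (kJ/mol): Cl 2298, Na 4562, P 1907, Be 1757, Ca 1145.
So the second ionization energies run Ca < Be < P < Cl < Na.

Na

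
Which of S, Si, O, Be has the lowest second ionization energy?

After 1 electron has been removed, what remains? S⁺ still has 5 valence electrons; Si⁺ still has 3 valence electrons; O⁺ still has 5 valence electrons; Be⁺ still has 1 valence electron.
All are still removing valence electrons, so compare the +1 ions as you would atoms: IE_2 generally rises across a period (higher Z_eff) and falls down a group (larger shell), subject to the usual subshell exceptions.
Valence configurations: S⁺ [Ne]3s²3p³, Si⁺ [Ne]3s²3p¹, O⁺ [He]2s²2p³, Be⁺ [He]2s¹.
Tabulated IE_2 (kJ/mol): S 2252, Si 1577, O 3388, Be 1757.
Overall IE_2 order: Si < Be < S < O.

Si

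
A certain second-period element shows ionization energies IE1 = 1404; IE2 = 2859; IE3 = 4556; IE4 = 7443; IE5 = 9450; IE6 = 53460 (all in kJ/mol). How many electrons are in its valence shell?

Look for the largest jump between consecutive ionization energies: IE6/IE5 ≈ 5.7, far larger than any earlier ratio.
That jump marks the point where a core electron is being removed. So the atom has 5 valence electrons.

5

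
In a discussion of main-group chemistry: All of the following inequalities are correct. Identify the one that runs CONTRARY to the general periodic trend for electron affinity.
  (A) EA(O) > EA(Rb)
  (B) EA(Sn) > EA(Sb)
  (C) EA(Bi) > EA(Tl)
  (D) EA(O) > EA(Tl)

(B)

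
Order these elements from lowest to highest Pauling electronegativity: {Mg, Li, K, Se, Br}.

K < Li < Mg < Se < Br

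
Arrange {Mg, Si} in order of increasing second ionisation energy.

The second ionization energy removes an electron from the +1 ion. For each element: Mg⁺ still has 1 valence electron; Si⁺ still has 3 valence electrons.
All are still removing valence electrons, so compare the +1 ions as you would atoms: IE_2 generally rises across a period (higher Z_eff) and falls down a group (larger shell), subject to the usual subshell exceptions.
Valence configurations: Mg⁺ [Ne]3s¹, Si⁺ [Ne]3s²3p¹.
The numbers (kJ/mol): Mg 1451, Si 1577.
Overall IE_2 order: Mg < Si.

Mg < Si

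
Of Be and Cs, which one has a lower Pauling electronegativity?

Cs

Be is in period 2, group 2; Cs is in period 6, group 1.
EN rises left→right (higher Z_eff, smaller atoms) and falls top→bottom (larger, more shielded atoms).
These span different periods and groups, so the two trends combine.
Be > Cs: relative to Cs, both the across-period and down-group shifts push Be's electronegativity up.
Approximate values (Pauling): Be 1.57, Cs 0.79.
So Cs has the lower Pauling electronegativity (Cs < Be).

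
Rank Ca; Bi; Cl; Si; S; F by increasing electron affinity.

F is in period 2, group 17; Si is in period 3, group 14; S is in period 3, group 16; Cl is in period 3, group 17; Ca is in period 4, group 2; Bi is in period 6, group 15.
EA tends to increase across a period and decrease down a group, though the pattern is less regular than for IE or radius.
These span different periods and groups, so the two trends combine.
Bi > Ca: period and group pull opposite ways; the across-period shift dominates (91 vs 2 kJ/mol).
Si > Bi: period and group pull opposite ways; the down-group shift dominates (134 vs 91 kJ/mol).
S > Si: both are in period 3; the period trend gives S the larger value.
F > S: both effects reinforce here, so F is clearly the higher of the two.
Cl > F: this pair runs against the simple trend — see the exception note.
Note the exception: Cl has a higher electron affinity than F, contrary to the simple trend — F's small 2p subshell makes the incoming electron feel strong e⁻–e⁻ repulsion, so Cl actually releases more energy on gaining an electron.
Tabulated electron affinity (kJ/mol): F 328, Si 134, S 200, Cl 349, Ca 2, Bi 91.
So from lowest to highest: Ca < Bi < Si < S < F < Cl.

Ca < Bi < Si < S < F < Cl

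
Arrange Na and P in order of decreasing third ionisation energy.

Na > P

IE_3 is the cost of taking one more electron from the +2 cation: Na²⁺ is already 1 electron into the core; P²⁺ still has 3 valence electrons.
Core electrons are held far more tightly than valence electrons, so Na tops the IE_3 order.
Tabulated IE_3 (kJ/mol): Na 6910, P 2914.
Putting it together, IE_3: P < Na.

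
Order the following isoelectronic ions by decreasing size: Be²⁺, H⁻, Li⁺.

H⁻ > Li⁺ > Be²⁺

All of these have 2 electrons, so size is governed by nuclear charge alone: the more protons, the stronger the pull on the same electron cloud, and the smaller the ion.
Nuclear charges: Be²⁺ (Z=4), Li⁺ (Z=3), H⁻ (Z=1).
Largest to smallest: H⁻ > Li⁺ > Be²⁺.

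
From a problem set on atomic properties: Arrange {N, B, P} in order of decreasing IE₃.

The third ionization energy removes an electron from the +2 ion. For each element: N²⁺ still has 3 valence electrons; B²⁺ still has 1 valence electron; P²⁺ still has 3 valence electrons.
All are still removing valence electrons, so compare the +2 ions as you would atoms: IE_3 generally rises across a period (higher Z_eff) and falls down a group (larger shell), subject to the usual subshell exceptions.
Valence configurations: N²⁺ [He]2s²2p¹, B²⁺ [He]2s¹, P²⁺ [Ne]3s²3p¹.
Tabulated IE_3 (kJ/mol): N 4578, B 3660, P 2914.
Putting it together, IE_3: P < B < N.

N > B > P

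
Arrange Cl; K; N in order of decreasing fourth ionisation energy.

N, K, Cl

After 3 electrons have been removed, what remains? Cl³⁺ still has 4 valence electrons; K³⁺ is already 2 electrons into the core; N³⁺ still has 2 valence electrons.
Usually core removal costs more than valence removal, but here the competition is close: a tightly held n=2 valence electron can cost more to remove than an n=3 core electron, so the actual values have to decide it.
Valence configurations: Cl³⁺ [Ne]3s²3p², N³⁺ [He]2s².
Tabulated IE_4 (kJ/mol): Cl 5159, K 5877, N 7475.
So the fourth ionization energies run Cl < K < N.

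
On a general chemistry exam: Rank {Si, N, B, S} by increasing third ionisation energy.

Si < S < B < N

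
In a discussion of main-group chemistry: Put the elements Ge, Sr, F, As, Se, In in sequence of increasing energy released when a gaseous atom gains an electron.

Sr < In < As < Ge < Se < F

F is in period 2, group 17; Ge is in period 4, group 14; As is in period 4, group 15; Se is in period 4, group 16; Sr is in period 5, group 2; In is in period 5, group 13.
EA tends to increase across a period and decrease down a group, though the pattern is less regular than for IE or radius.
Here both period and group differ, so the two effects have to be weighed against each other.
In > Sr: In lies to the right of Sr in period 5, so the across-period effect alone puts In higher.
As > In: both effects reinforce here, so As is clearly the higher of the two.
Ge > As: this pair runs against the simple trend — see the exception note.
Se > Ge: Se lies to the right of Ge in period 4, so the across-period effect alone puts Se higher.
F > Se: both effects reinforce here, so F is clearly the higher of the two.
Note the exception: Ge has a higher electron affinity than As, contrary to the simple trend — adding an electron to As's half-filled 4p³ is unfavourable, so Ge (4p²) has the more exothermic EA.
Approximate values (kJ/mol): F 328, Ge 119, As 78, Se 195, Sr 5, In 29.
So from lowest to highest: Sr < In < As < Ge < Se < F.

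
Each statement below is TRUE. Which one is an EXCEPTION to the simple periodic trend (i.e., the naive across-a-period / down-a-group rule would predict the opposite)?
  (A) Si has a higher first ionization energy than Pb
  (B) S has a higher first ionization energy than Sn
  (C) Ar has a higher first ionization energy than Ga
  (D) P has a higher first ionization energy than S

The general trend: first ionization energy increases across a period and decreases down a group.
(A) Si (period 3, group 14) vs Pb (period 6, group 14): the stated order agrees with the simple trend.
(B) S (period 3, group 16) vs Sn (period 5, group 14): the stated order agrees with the simple trend.
(C) Ar (period 3, group 18) vs Ga (period 4, group 13): the stated order agrees with the simple trend.
(D) P (period 3, group 15) vs S (period 3, group 16): the stated order contradicts the simple trend.
The exception is (D): S (3p⁴) ionizes more easily than half-filled P (3p³) because the paired 3p electron in S is pushed out by e⁻–e⁻ repulsion.

(D)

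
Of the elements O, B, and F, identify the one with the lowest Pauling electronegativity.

B

B is in period 2, group 13; O is in period 2, group 16; F is in period 2, group 17.
Electronegativity increases across a period and decreases down a group, tracking effective nuclear charge and atomic size.
All lie in period 2, so electronegativity increases left to right.
The lowest Pauling electronegativity among these belongs to B.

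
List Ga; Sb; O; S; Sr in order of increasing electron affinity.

O is in period 2, group 16; S is in period 3, group 16; Ga is in period 4, group 13; Sr is in period 5, group 2; Sb is in period 5, group 15.
Adding an electron releases more energy for atoms nearer the top right (short of the noble gases).
Here both period and group differ, so the two effects have to be weighed against each other.
Ga > Sr: relative to Sr, both the across-period and down-group shifts push Ga's electron affinity up.
Sb > Ga: the two effects oppose for this pair; the across-period effect wins (103 vs 29 kJ/mol).
O > Sb: both effects reinforce here, so O is clearly the higher of the two.
S > O: this pair runs against the simple trend — see the exception note.
Note the exception: S has a higher electron affinity than O, contrary to the simple trend — the compact 2p subshell of O repels the added electron more than S's larger 3p does.
For reference (kJ/mol): O 141, S 200, Ga 29, Sr 5, Sb 103.
So from lowest to highest: Sr < Ga < Sb < O < S.

Sr < Ga < Sb < O < S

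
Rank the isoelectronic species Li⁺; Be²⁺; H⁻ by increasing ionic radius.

All of these have 2 electrons, so size is governed by nuclear charge alone: the more protons, the stronger the pull on the same electron cloud, and the smaller the ion.
Nuclear charges: Be²⁺ (Z=4), Li⁺ (Z=3), H⁻ (Z=1).
Smallest to largest: Be²⁺ < Li⁺ < H⁻.

Be²⁺ < Li⁺ < H⁻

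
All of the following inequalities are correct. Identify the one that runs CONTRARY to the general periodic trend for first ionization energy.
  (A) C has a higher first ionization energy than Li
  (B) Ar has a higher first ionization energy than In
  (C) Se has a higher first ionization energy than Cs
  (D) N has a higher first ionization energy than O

(D)

The general trend: first ionization energy increases across a period and decreases down a group.
(A) C (period 2, group 14) vs Li (period 2, group 1): the stated order agrees with the simple trend.
(B) Ar (period 3, group 18) vs In (period 5, group 13): the stated order agrees with the simple trend.
(C) Se (period 4, group 16) vs Cs (period 6, group 1): the stated order agrees with the simple trend.
(D) N (period 2, group 15) vs O (period 2, group 16): the stated order contradicts the simple trend.
The exception is (D): pairing an electron in O's 2p⁴ costs repulsion energy, so O ionizes more easily than half-filled N (2p³).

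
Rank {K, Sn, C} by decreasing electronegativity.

C > Sn > K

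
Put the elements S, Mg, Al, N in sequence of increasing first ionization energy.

N is in period 2, group 15; Mg is in period 3, group 2; Al is in period 3, group 13; S is in period 3, group 16.
First ionization energy rises across a period (greater Z_eff holds electrons more tightly) and falls down a group (valence electrons are farther from the nucleus).
Neither a single period nor a single group — weigh both effects.
Mg > Al: this pair runs against the simple trend — see the exception note.
S > Mg: S lies to the right of Mg in period 3, so the across-period effect alone puts S higher.
N > S: period and group pull opposite ways; the down-group shift dominates (1402 vs 1000 kJ/mol).
Note the exception: Mg has a higher first ionization energy than Al, contrary to the simple trend — Al's single 3p electron is easier to remove than one from Mg's filled 3s².
Tabulated first ionization energy (kJ/mol): N 1402, Mg 738, Al 578, S 1000.
So from lowest to highest: Al < Mg < S < N.

Al, Mg, S, N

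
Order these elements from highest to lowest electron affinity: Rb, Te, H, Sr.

Te > H > Rb > Sr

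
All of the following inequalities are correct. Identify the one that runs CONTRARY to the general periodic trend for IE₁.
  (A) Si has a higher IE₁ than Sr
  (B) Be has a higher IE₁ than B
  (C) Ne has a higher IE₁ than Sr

The general trend: IE₁ increases across a period and decreases down a group.
(A) Si (period 3, group 14) vs Sr (period 5, group 2): the stated order agrees with the simple trend.
(B) Be (period 2, group 2) vs B (period 2, group 13): the stated order contradicts the simple trend.
(C) Ne (period 2, group 18) vs Sr (period 5, group 2): the stated order agrees with the simple trend.
The exception is (B): removing B's lone 2p electron is easier than breaking Be's filled 2s².

(B)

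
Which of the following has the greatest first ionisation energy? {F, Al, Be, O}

Be is in period 2, group 2; O is in period 2, group 16; F is in period 2, group 17; Al is in period 3, group 13.
Removing the outermost electron gets harder across a period and easier down a group.
These span different periods and groups, so the two trends combine.
Be > Al: period and group pull opposite ways; the down-group shift dominates (900 vs 578 kJ/mol).
O > Be: both are in period 2; the period trend gives O the larger value.
F > O: F lies to the right of O in period 2, so the across-period effect alone puts F higher.
Tabulated first ionization energy (kJ/mol): Be 900, O 1314, F 1681, Al 578.
The greatest first ionisation energy among these belongs to F.

F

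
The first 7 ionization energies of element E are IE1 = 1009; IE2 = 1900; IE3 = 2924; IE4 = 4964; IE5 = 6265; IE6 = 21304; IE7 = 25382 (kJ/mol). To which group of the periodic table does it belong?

Look for the largest jump between consecutive ionization energies: IE6/IE5 ≈ 3.4, far larger than any earlier ratio.
That jump marks the point where a core electron is being removed. So the atom has 5 valence electrons.
A main-group element with 5 valence electrons is in group 15.

Group 15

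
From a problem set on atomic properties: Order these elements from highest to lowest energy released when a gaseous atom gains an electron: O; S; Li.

Li is in period 2, group 1; O is in period 2, group 16; S is in period 3, group 16.
Atoms with high Z_eff and room in the valence shell (especially the halogens) have the most exothermic electron affinities.
Here both period and group differ, so the two effects have to be weighed against each other.
O > Li: O lies to the right of Li in period 2, so the across-period effect alone puts O higher.
S > O: this pair runs against the simple trend — see the exception note.
Note the exception: S has a higher electron affinity than O, contrary to the simple trend — the compact 2p subshell of O repels the added electron more than S's larger 3p does.
For reference (kJ/mol): Li 60, O 141, S 200.
So from highest to lowest: S > O > Li.

S > O > Li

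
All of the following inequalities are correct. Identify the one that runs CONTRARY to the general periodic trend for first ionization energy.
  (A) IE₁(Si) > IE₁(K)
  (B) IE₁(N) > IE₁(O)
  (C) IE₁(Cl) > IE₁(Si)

(B)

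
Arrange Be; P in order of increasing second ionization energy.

The second ionization energy removes an electron from the +1 ion. For each element: Be⁺ still has 1 valence electron; P⁺ still has 4 valence electrons.
All are still removing valence electrons, so compare the +1 ions as you would atoms: IE_2 generally rises across a period (higher Z_eff) and falls down a group (larger shell), subject to the usual subshell exceptions.
Valence configurations: Be⁺ [He]2s¹, P⁺ [Ne]3s²3p².
Approximate IE_2 values (kJ/mol): Be 1757, P 1907.
So the second ionization energies run Be < P.

Be, P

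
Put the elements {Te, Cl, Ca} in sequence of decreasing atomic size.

Across a period the added protons contract the valence shell; down a group each new principal shell makes the atom larger.
These span different periods and groups, so the two trends combine.
Te > Cl: both effects reinforce here, so Te is clearly the larger of the two.
Ca > Te: period and group pull opposite ways; the across-period shift dominates (171 vs 136 pm).
Tabulated atomic radius (pm): Cl 99, Ca 171, Te 136.
So from largest to smallest: Ca > Te > Cl.

Ca > Te > Cl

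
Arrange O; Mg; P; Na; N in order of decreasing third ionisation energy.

The third ionization energy removes an electron from the +2 ion. For each element: O²⁺ still has 4 valence electrons; Mg²⁺ is the bare [Ne] core; P²⁺ still has 3 valence electrons; Na²⁺ is already 1 electron into the core; N²⁺ still has 3 valence electrons.
Breaking into a closed-shell core is much more expensive than removing a leftover valence electron — Na and Mg have the largest IE_3 here.
Valence configurations: O²⁺ [He]2s²2p², P²⁺ [Ne]3s²3p¹, N²⁺ [He]2s²2p¹.
Approximate IE_3 values (kJ/mol): O 5300, Mg 7733, P 2914, Na 6910, N 4578.
Putting it together, IE_3: P < N < O < Na < Mg.

Mg, Na, O, N, P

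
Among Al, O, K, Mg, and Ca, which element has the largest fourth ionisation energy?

Al

After 3 electrons have been removed, what remains? Al³⁺ is the bare [Ne] core; O³⁺ still has 3 valence electrons; K³⁺ is already 2 electrons into the core; Mg³⁺ is already 1 electron into the core; Ca³⁺ is already 1 electron into the core.
Usually core removal costs more than valence removal, but here the competition is close: a tightly held n=2 valence electron can cost more to remove than an n=3 core electron, so the actual values have to decide it.
Tabulated IE_4 (kJ/mol): Al 11577, O 7469, K 5877, Mg 10543, Ca 6491.
Putting it together, IE_4: K < Ca < O < Mg < Al.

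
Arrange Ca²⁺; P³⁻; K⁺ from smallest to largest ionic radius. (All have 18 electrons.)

Ca²⁺ < K⁺ < P³⁻

All of these have 18 electrons, so size is governed by nuclear charge alone: the more protons, the stronger the pull on the same electron cloud, and the smaller the ion.
Nuclear charges: Ca²⁺ (Z=20), K⁺ (Z=19), P³⁻ (Z=15).
Smallest to largest: Ca²⁺ < K⁺ < P³⁻.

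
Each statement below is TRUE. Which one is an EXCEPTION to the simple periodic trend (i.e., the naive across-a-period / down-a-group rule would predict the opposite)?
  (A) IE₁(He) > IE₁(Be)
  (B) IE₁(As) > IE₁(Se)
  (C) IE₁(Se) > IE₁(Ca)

(B)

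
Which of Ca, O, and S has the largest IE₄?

O

IE_4 is the cost of taking one more electron from the +3 cation: Ca³⁺ is already 1 electron into the core; O³⁺ still has 3 valence electrons; S³⁺ still has 3 valence electrons.
Usually core removal costs more than valence removal, but here the competition is close: a tightly held n=2 valence electron can cost more to remove than an n=3 core electron, so the actual values have to decide it.
Valence configurations: O³⁺ [He]2s²2p¹, S³⁺ [Ne]3s²3p¹.
Tabulated IE_4 (kJ/mol): Ca 6491, O 7469, S 4556.
Hence IE_4: S < Ca < O.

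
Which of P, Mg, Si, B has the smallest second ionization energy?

After 1 electron has been removed, what remains? P⁺ still has 4 valence electrons; Mg⁺ still has 1 valence electron; Si⁺ still has 3 valence electrons; B⁺ still has 2 valence electrons.
All are still removing valence electrons, so compare the +1 ions as you would atoms: IE_2 generally rises across a period (higher Z_eff) and falls down a group (larger shell), subject to the usual subshell exceptions.
Valence configurations: P⁺ [Ne]3s²3p², Mg⁺ [Ne]3s¹, Si⁺ [Ne]3s²3p¹, B⁺ [He]2s².
The numbers (kJ/mol): P 1907, Mg 1451, Si 1577, B 2427.
Putting it together, IE_2: Mg < Si < P < B.

Mg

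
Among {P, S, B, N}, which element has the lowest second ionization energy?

The second ionization energy removes an electron from the +1 ion. For each element: P⁺ still has 4 valence electrons; S⁺ still has 5 valence electrons; B⁺ still has 2 valence electrons; N⁺ still has 4 valence electrons.
All are still removing valence electrons, so compare the +1 ions as you would atoms: IE_2 generally rises across a period (higher Z_eff) and falls down a group (larger shell), subject to the usual subshell exceptions.
Valence configurations: P⁺ [Ne]3s²3p², S⁺ [Ne]3s²3p³, B⁺ [He]2s², N⁺ [He]2s²2p².
Approximate IE_2 values (kJ/mol): P 1907, S 2252, B 2427, N 2856.
Putting it together, IE_2: P < S < B < N.

P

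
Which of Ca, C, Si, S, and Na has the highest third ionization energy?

The third ionization energy removes an electron from the +2 ion. For each element: Ca²⁺ is the bare [Ar] core; C²⁺ still has 2 valence electrons; Si²⁺ still has 2 valence electrons; S²⁺ still has 4 valence electrons; Na²⁺ is already 1 electron into the core.
Core electrons are held far more tightly than valence electrons, so Ca and Na top the IE_3 order.
Valence configurations: C²⁺ [He]2s², Si²⁺ [Ne]3s², S²⁺ [Ne]3s²3p².
Tabulated IE_3 (kJ/mol): Ca 4912, C 4620, Si 3232, S 3357, Na 6910.
Overall IE_3 order: Si < S < C < Ca < Na.

Na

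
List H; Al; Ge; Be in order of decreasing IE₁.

H > Be > Ge > Al

H is in period 1, group 1; Be is in period 2, group 2; Al is in period 3, group 13; Ge is in period 4, group 14.
First ionization energy rises across a period (greater Z_eff holds electrons more tightly) and falls down a group (valence electrons are farther from the nucleus).
These sit on a diagonal, where the across-period and down-group effects partly cancel.
Ge > Al: period and group pull opposite ways; the across-period shift dominates (762 vs 578 kJ/mol).
Be > Ge: period and group pull opposite ways; the down-group shift dominates (900 vs 762 kJ/mol).
H > Be: period and group pull opposite ways; the down-group shift dominates (1312 vs 900 kJ/mol).
Tabulated first ionization energy (kJ/mol): H 1312, Be 900, Al 578, Ge 762.
So from highest to lowest: H > Be > Ge > Al.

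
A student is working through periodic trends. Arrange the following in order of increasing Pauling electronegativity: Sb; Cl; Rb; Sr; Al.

Al is in period 3, group 13; Cl is in period 3, group 17; Rb is in period 5, group 1; Sr is in period 5, group 2; Sb is in period 5, group 15.
Smaller atoms with higher effective nuclear charge are more electronegative.
These span different periods and groups, so the two trends combine.
Sr > Rb: Sr lies to the right of Rb in period 5, so the across-period effect alone puts Sr higher.
Al > Sr: relative to Sr, both the across-period and down-group shifts push Al's electronegativity up.
Sb > Al: the two effects oppose for this pair; the across-period effect wins (2.05 vs 1.61).
Cl > Sb: both effects reinforce here, so Cl is clearly the higher of the two.
Tabulated electronegativity (Pauling): Al 1.61, Cl 3.16, Rb 0.82, Sr 0.95, Sb 2.05.
So from lowest to highest: Rb < Sr < Al < Sb < Cl.

Rb < Sr < Al < Sb < Cl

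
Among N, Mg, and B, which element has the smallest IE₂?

IE_2 is the cost of taking one more electron from the +1 cation: N⁺ still has 4 valence electrons; Mg⁺ still has 1 valence electron; B⁺ still has 2 valence electrons.
All are still removing valence electrons, so compare the +1 ions as you would atoms: IE_2 generally rises across a period (higher Z_eff) and falls down a group (larger shell), subject to the usual subshell exceptions.
Valence configurations: N⁺ [He]2s²2p², Mg⁺ [Ne]3s¹, B⁺ [He]2s².
Approximate IE_2 values (kJ/mol): N 2856, Mg 1451, B 2427.
Overall IE_2 order: Mg < B < N.

Mg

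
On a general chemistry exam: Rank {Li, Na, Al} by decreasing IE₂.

IE_2 is the cost of taking one more electron from the +1 cation: Li⁺ is the bare [He] core; Na⁺ is the bare [Ne] core; Al⁺ still has 2 valence electrons.
Breaking into a closed-shell core is much more expensive than removing a leftover valence electron — Na and Li have the largest IE_2 here.
The numbers (kJ/mol): Li 7298, Na 4562, Al 1817.
Putting it together, IE_2: Al < Na < Li.

Li > Na > Al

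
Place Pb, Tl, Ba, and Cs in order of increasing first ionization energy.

Removing the outermost electron gets harder across a period and easier down a group.
All lie in period 6, so first ionization energy increases left to right.
So from lowest to highest: Cs < Ba < Tl < Pb.

Cs < Ba < Tl < Pb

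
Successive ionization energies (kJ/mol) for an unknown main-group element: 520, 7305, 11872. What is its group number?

Group 1

Look for the largest jump between consecutive ionization energies: IE2/IE1 ≈ 14.0, far larger than any earlier ratio.
That jump marks the point where a core electron is being removed. So the atom has 1 valence electron.
A main-group element with 1 valence electron is in group 1.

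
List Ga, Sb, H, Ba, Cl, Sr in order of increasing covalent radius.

H is in period 1, group 1; Cl is in period 3, group 17; Ga is in period 4, group 13; Sr is in period 5, group 2; Sb is in period 5, group 15; Ba is in period 6, group 2.
Across a period the added protons contract the valence shell; down a group each new principal shell makes the atom larger.
These span different periods and groups, so the two trends combine.
Cl > H: period and group pull opposite ways; the down-group shift dominates (99 vs 32 pm).
Ga > Cl: relative to Cl, both the across-period and down-group shifts push Ga's atomic radius up.
Sb > Ga: period and group pull opposite ways; the down-group shift dominates (140 vs 124 pm).
Sr > Sb: Sr lies to the left of Sb in period 5, so the across-period effect alone puts Sr larger.
Ba > Sr: they share group 2; the group trend gives Ba the larger value.
Tabulated atomic radius (pm): H 32, Cl 99, Ga 124, Sr 185, Sb 140, Ba 196.
So from smallest to largest: H < Cl < Ga < Sb < Sr < Ba.

H < Cl < Ga < Sb < Sr < Ba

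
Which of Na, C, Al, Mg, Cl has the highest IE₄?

Al

After 3 electrons have been removed, what remains? Na³⁺ is already 2 electrons into the core; C³⁺ still has 1 valence electron; Al³⁺ is the bare [Ne] core; Mg³⁺ is already 1 electron into the core; Cl³⁺ still has 4 valence electrons.
Pulling an electron out of a noble-gas core costs far more than removing a remaining valence electron, so Na, Mg and Al sit at the high end of IE_4.
Valence configurations: C³⁺ [He]2s¹, Cl³⁺ [Ne]3s²3p².
The numbers (kJ/mol): Na 9543, C 6223, Al 11577, Mg 10543, Cl 5159.
Putting it together, IE_4: Cl < C < Na < Mg < Al.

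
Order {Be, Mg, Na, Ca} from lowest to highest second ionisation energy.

Ca < Mg < Be < Na

After 1 electron has been removed, what remains? Be⁺ still has 1 valence electron; Mg⁺ still has 1 valence electron; Na⁺ is the bare [Ne] core; Ca⁺ still has 1 valence electron.
Core electrons are held far more tightly than valence electrons, so Na tops the IE_2 order.
Valence configurations: Be⁺ [He]2s¹, Mg⁺ [Ne]3s¹, Ca⁺ [Ar]4s¹.
Approximate IE_2 values (kJ/mol): Be 1757, Mg 1451, Na 4562, Ca 1145.
Overall IE_2 order: Ca < Mg < Be < Na.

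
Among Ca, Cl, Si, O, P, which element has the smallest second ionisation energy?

After 1 electron has been removed, what remains? Ca⁺ still has 1 valence electron; Cl⁺ still has 6 valence electrons; Si⁺ still has 3 valence electrons; O⁺ still has 5 valence electrons; P⁺ still has 4 valence electrons.
All are still removing valence electrons, so compare the +1 ions as you would atoms: IE_2 generally rises across a period (higher Z_eff) and falls down a group (larger shell), subject to the usual subshell exceptions.
Valence configurations: Ca⁺ [Ar]4s¹, Cl⁺ [Ne]3s²3p⁴, Si⁺ [Ne]3s²3p¹, O⁺ [He]2s²2p³, P⁺ [Ne]3s²3p².
Tabulated IE_2 (kJ/mol): Ca 1145, Cl 2298, Si 1577, O 3388, P 1907.
Hence IE_2: Ca < Si < P < Cl < O.

Ca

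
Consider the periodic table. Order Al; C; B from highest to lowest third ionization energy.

C, B, Al

The third ionization energy removes an electron from the +2 ion. For each element: Al²⁺ still has 1 valence electron; C²⁺ still has 2 valence electrons; B²⁺ still has 1 valence electron.
All are still removing valence electrons, so compare the +2 ions as you would atoms: IE_3 generally rises across a period (higher Z_eff) and falls down a group (larger shell), subject to the usual subshell exceptions.
Valence configurations: Al²⁺ [Ne]3s¹, C²⁺ [He]2s², B²⁺ [He]2s¹.
Approximate IE_3 values (kJ/mol): Al 2745, C 4620, B 3660.
Putting it together, IE_3: Al < B < C.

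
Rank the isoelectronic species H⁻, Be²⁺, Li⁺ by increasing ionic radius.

Be²⁺, Li⁺, H⁻

All of these have 2 electrons, so size is governed by nuclear charge alone: the more protons, the stronger the pull on the same electron cloud, and the smaller the ion.
Nuclear charges: Be²⁺ (Z=4), Li⁺ (Z=3), H⁻ (Z=1).
Smallest to largest: Be²⁺ < Li⁺ < H⁻.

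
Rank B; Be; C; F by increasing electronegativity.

Be, B, C, F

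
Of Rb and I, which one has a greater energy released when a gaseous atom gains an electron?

I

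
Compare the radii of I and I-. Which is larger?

Forming I- adds 1 electron to I. More electron–electron repulsion in the same shell, with unchanged nuclear charge, lets the cloud expand.
An anion is larger than its parent atom: I- > I.

I-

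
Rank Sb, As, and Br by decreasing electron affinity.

As is in period 4, group 15; Br is in period 4, group 17; Sb is in period 5, group 15.
Electron affinity generally becomes more exothermic across a period toward the halogens and less exothermic down a group.
These span different periods and groups, so the two trends combine.
Sb > As: this pair runs against the simple trend — see the exception note.
Br > Sb: both effects reinforce here, so Br is clearly the higher of the two.
Note the exception: Sb has a higher electron affinity than As, contrary to the simple trend — both are half-filled np³, but the pairing/repulsion penalty for the added electron shrinks as the p orbitals become larger and more diffuse down the group, and for Sb that outweighs the weaker nuclear attraction.
For reference (kJ/mol): As 78, Br 325, Sb 103.
So from highest to lowest: Br > Sb > As.

Br > Sb > As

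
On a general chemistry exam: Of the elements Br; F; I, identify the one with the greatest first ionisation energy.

IE₁ increases left→right with effective nuclear charge and decreases top→bottom as the valence shell moves farther out.
All are in group 17, so first ionization energy increases up the group.
The greatest first ionisation energy among these belongs to F.

F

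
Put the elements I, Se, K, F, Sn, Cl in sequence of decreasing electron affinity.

Cl > F > I > Se > Sn > K

F is in period 2, group 17; Cl is in period 3, group 17; K is in period 4, group 1; Se is in period 4, group 16; Sn is in period 5, group 14; I is in period 5, group 17.
Electron affinity generally becomes more exothermic across a period toward the halogens and less exothermic down a group.
Neither a single period nor a single group — weigh both effects.
Sn > K: period and group pull opposite ways; the across-period shift dominates (107 vs 48 kJ/mol).
Se > Sn: relative to Sn, both the across-period and down-group shifts push Se's electron affinity up.
I > Se: the two effects oppose for this pair; the across-period effect wins (295 vs 195 kJ/mol).
F > I: they share group 17; the group trend gives F the larger value.
Cl > F: this pair runs against the simple trend — see the exception note.
Note the exception: Cl has a higher electron affinity than F, contrary to the simple trend — F's small 2p subshell makes the incoming electron feel strong e⁻–e⁻ repulsion, so Cl actually releases more energy on gaining an electron.
Tabulated electron affinity (kJ/mol): F 328, Cl 349, K 48, Se 195, Sn 107, I 295.
So from highest to lowest: Cl > F > I > Se > Sn > K.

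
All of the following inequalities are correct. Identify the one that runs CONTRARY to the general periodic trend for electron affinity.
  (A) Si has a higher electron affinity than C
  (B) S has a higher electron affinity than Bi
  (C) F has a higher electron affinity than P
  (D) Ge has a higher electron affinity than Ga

(A)

The general trend: electron affinity increases across a period and decreases down a group.
(A) Si (period 3, group 14) vs C (period 2, group 14): the stated order contradicts the simple trend.
(B) S (period 3, group 16) vs Bi (period 6, group 15): the stated order agrees with the simple trend.
(C) F (period 2, group 17) vs P (period 3, group 15): the stated order agrees with the simple trend.
(D) Ge (period 4, group 14) vs Ga (period 4, group 13): the stated order agrees with the simple trend.
The exception is (A): Si's larger, more diffuse 3p orbitals accept an added electron slightly more readily than C's compact 2p.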